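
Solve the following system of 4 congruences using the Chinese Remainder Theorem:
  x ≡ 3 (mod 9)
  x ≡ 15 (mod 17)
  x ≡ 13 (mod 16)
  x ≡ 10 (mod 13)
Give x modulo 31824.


Product of moduli M = 9 · 17 · 16 · 13 = 31824.
Merge one congruence at a time:
  Start: x ≡ 3 (mod 9).
  Combine with x ≡ 15 (mod 17); new modulus lcm = 153.
    Write x = 3 + 9·t and substitute into x ≡ 15 (mod 17): 9·t ≡ 15 − 3 = 12 (mod 17).
    The inverse of 9 mod 17 is 2 (since 9·2 = 18 = 1·17 + 1), so t ≡ 2·12 = 24 ≡ 7 (mod 17).
    Then x = 3 + 9·7 = 66, valid modulo lcm(9, 17) = 153: x ≡ 66 (mod 153).
  Combine with x ≡ 13 (mod 16); new modulus lcm = 2448.
    Write x = 66 + 153·t and substitute into x ≡ 13 (mod 16): 153·t ≡ 13 − 66 = -53 (mod 16).
    Reduce coefficients mod 16: 9·t ≡ 11 (mod 16).
    The inverse of 9 mod 16 is 9 (since 9·9 = 81 = 5·16 + 1), so t ≡ 9·11 = 99 ≡ 3 (mod 16).
    Then x = 66 + 153·3 = 525, valid modulo lcm(153, 16) = 2448: x ≡ 525 (mod 2448).
  Combine with x ≡ 10 (mod 13); new modulus lcm = 31824.
    Write x = 525 + 2448·t and substitute into x ≡ 10 (mod 13): 2448·t ≡ 10 − 525 = -515 (mod 13).
    Reduce coefficients mod 13: 4·t ≡ 5 (mod 13).
    The inverse of 4 mod 13 is 10 (since 4·10 = 40 = 3·13 + 1), so t ≡ 10·5 = 50 ≡ 11 (mod 13).
    Then x = 525 + 2448·11 = 27453, valid modulo lcm(2448, 13) = 31824: x ≡ 27453 (mod 31824).
Verify against each original: 27453 mod 9 = 3, 27453 mod 17 = 15, 27453 mod 16 = 13, 27453 mod 13 = 10.

x ≡ 27453 (mod 31824).


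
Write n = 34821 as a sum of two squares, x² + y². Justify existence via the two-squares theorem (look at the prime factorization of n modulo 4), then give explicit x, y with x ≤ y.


Step 1: Factor n = 34821 = 3^2 · 53 · 73.
Step 2: Check the mod-4 condition on each prime factor: 3 ≡ 3 (mod 4), exponent 2 (must be even); 53 ≡ 1 (mod 4), exponent 1; 73 ≡ 1 (mod 4), exponent 1.
All primes ≡ 3 (mod 4) appear to even exponent (or don't appear), so by the two-squares theorem n IS expressible as a sum of two squares.
Step 3: Build a representation. Group n = k² · m with k = 3 and m = 53 · 73 = 3869 (a product of primes ≡ 1 (mod 4)); a representation of m scales to one of n via (k·x)² + (k·y)² = k²(x² + y²). Each prime p ≡ 1 (mod 4) is itself a sum of two squares; find a² by testing p − a² for a perfect square:
  53: 53 − 1² = 52, 53 − 2² = 49 = 7² ⇒ 53 = 2² + 7².
  73: 73 − 1² = 72, 73 − 2² = 69, 73 − 3² = 64 = 8² ⇒ 73 = 3² + 8².
  Combine using the Brahmagupta–Fibonacci identity (a² + b²)(c² + d²) = (ac − bd)² + (ad + bc)² = (ac + bd)² + (ad − bc)²:
  53 · 73 = 3869: from (2² + 7²)(3² + 8²), take (2·3 − 7·8, 2·8 + 7·3) = (6 − 56, 16 + 21) = (-50, 37); dropping signs (only squares matter) gives (50, 37); check 50² + 37² = 2500 + 1369 = 3869 ✓.
  Scale by k = 3: (3·50, 3·37) = (150, 111).
Step 4: Order so x ≤ y and verify: 111² + 150² = 12321 + 22500 = 34821 = n. ✓

n = 34821 = 111² + 150² (one valid representation with x ≤ y).


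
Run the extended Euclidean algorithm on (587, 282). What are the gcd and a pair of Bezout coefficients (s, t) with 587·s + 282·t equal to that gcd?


Euclidean algorithm on (587, 282) — divide until remainder is 0:
  587 = 2 · 282 + 23
  282 = 12 · 23 + 6
  23 = 3 · 6 + 5
  6 = 1 · 5 + 1
  5 = 5 · 1 + 0
gcd(587, 282) = 1.
Track Bezout coefficients alongside the remainders: start with r₀ = 587 = a·1 + b·0 (s = 1, t = 0) and r₁ = 282 = a·0 + b·1 (s = 0, t = 1); each new remainder r_{k+1} = r_{k-1} − q_k·r_k inherits s_{k+1} = s_{k-1} − q_k·s_k, t_{k+1} = t_{k-1} − q_k·t_k, so r_k = a·s_k + b·t_k at every step:
  q = 2: r = 23, s = 1 − 2·0 = 1, t = 0 − 2·1 = -2  (check: 587·1 + 282·(-2) = 23)
  q = 12: r = 6, s = 0 − 12·1 = -12, t = 1 − 12·(-2) = 25  (check: 587·(-12) + 282·25 = 6)
  q = 3: r = 5, s = 1 − 3·(-12) = 37, t = -2 − 3·25 = -77  (check: 587·37 + 282·(-77) = 5)
  q = 1: r = 1, s = -12 − 1·37 = -49, t = 25 − 1·(-77) = 102  (check: 587·(-49) + 282·102 = 1)
The row with r = 1 (the gcd) gives the Bezout coefficients s = -49, t = 102.
Result: 587 · (-49) + 282 · (102) = 1.

gcd(587, 282) = 1; s = -49, t = 102 (check: 587·(-49) + 282·102 = 1).


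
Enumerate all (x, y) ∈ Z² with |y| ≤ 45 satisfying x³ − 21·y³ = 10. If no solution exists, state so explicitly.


The equation is x³ - 21y³ = 10. For fixed y, x³ = 21·y³ + 10, so a solution requires the RHS to be a perfect cube.
Strategy: iterate y from -45 to 45, compute RHS = 21·y³ + 10, and check whether it is a (positive or negative) perfect cube.
Check small values of y:
  y = 0: RHS = 10 is not a perfect cube.
  y = 1: RHS = 31 is not a perfect cube.
  y = -1: RHS = -11 is not a perfect cube.
  y = 2: RHS = 178 is not a perfect cube.
  y = -2: RHS = -158 is not a perfect cube.
  y = 3: RHS = 577 is not a perfect cube.
  y = -3: RHS = -557 is not a perfect cube.
Continuing the search up to |y| = 45 finds no solutions either.
No (x, y) in the scanned range satisfies the equation.

No integer solutions with |y| ≤ 45.


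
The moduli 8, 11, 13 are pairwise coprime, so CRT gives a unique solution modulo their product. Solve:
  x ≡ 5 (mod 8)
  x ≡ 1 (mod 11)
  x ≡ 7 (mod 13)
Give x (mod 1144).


Moduli 8, 11, 13 are pairwise coprime; by CRT there is a unique solution modulo M = 8 · 11 · 13 = 1144.
Solve pairwise, accumulating the modulus:
  Start with x ≡ 5 (mod 8).
  Combine with x ≡ 1 (mod 11): since gcd(8, 11) = 1, we get a unique residue mod 88.
    Write x = 5 + 8·t and substitute into x ≡ 1 (mod 11): 8·t ≡ 1 − 5 = -4 (mod 11).
    Reduce coefficients mod 11: 8·t ≡ 7 (mod 11).
    The inverse of 8 mod 11 is 7 (since 8·7 = 56 = 5·11 + 1), so t ≡ 7·7 = 49 ≡ 5 (mod 11).
    Then x = 5 + 8·5 = 45, valid modulo lcm(8, 11) = 88: x ≡ 45 (mod 88).
  Combine with x ≡ 7 (mod 13): since gcd(88, 13) = 1, we get a unique residue mod 1144.
    Write x = 45 + 88·t and substitute into x ≡ 7 (mod 13): 88·t ≡ 7 − 45 = -38 (mod 13).
    Reduce coefficients mod 13: 10·t ≡ 1 (mod 13).
    The inverse of 10 mod 13 is 4 (since 10·4 = 40 = 3·13 + 1), so t ≡ 4·1 = 4 ≡ 4 (mod 13).
    Then x = 45 + 88·4 = 397, valid modulo lcm(88, 13) = 1144: x ≡ 397 (mod 1144).
Verify: 397 mod 8 = 5 ✓, 397 mod 11 = 1 ✓, 397 mod 13 = 7 ✓.

x ≡ 397 (mod 1144).


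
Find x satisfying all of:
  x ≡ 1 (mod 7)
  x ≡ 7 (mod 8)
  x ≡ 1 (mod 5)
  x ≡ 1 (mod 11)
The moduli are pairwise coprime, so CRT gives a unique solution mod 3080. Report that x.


Product of moduli M = 7 · 8 · 5 · 11 = 3080.
Merge one congruence at a time:
  Start: x ≡ 1 (mod 7).
  Combine with x ≡ 7 (mod 8); new modulus lcm = 56.
    Write x = 1 + 7·t and substitute into x ≡ 7 (mod 8): 7·t ≡ 7 − 1 = 6 (mod 8).
    The inverse of 7 mod 8 is 7 (since 7·7 = 49 = 6·8 + 1), so t ≡ 7·6 = 42 ≡ 2 (mod 8).
    Then x = 1 + 7·2 = 15, valid modulo lcm(7, 8) = 56: x ≡ 15 (mod 56).
  Combine with x ≡ 1 (mod 5); new modulus lcm = 280.
    Write x = 15 + 56·t and substitute into x ≡ 1 (mod 5): 56·t ≡ 1 − 15 = -14 (mod 5).
    Reduce coefficients mod 5: 1·t ≡ 1 (mod 5).
    So t ≡ 1 (mod 5).
    Then x = 15 + 56·1 = 71, valid modulo lcm(56, 5) = 280: x ≡ 71 (mod 280).
  Combine with x ≡ 1 (mod 11); new modulus lcm = 3080.
    Write x = 71 + 280·t and substitute into x ≡ 1 (mod 11): 280·t ≡ 1 − 71 = -70 (mod 11).
    Reduce coefficients mod 11: 5·t ≡ 7 (mod 11).
    The inverse of 5 mod 11 is 9 (since 5·9 = 45 = 4·11 + 1), so t ≡ 9·7 = 63 ≡ 8 (mod 11).
    Then x = 71 + 280·8 = 2311, valid modulo lcm(280, 11) = 3080: x ≡ 2311 (mod 3080).
Verify against each original: 2311 mod 7 = 1, 2311 mod 8 = 7, 2311 mod 5 = 1, 2311 mod 11 = 1.

x ≡ 2311 (mod 3080).


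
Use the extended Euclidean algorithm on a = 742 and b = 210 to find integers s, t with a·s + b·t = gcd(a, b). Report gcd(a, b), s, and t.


Euclidean algorithm on (742, 210) — divide until remainder is 0:
  742 = 3 · 210 + 112
  210 = 1 · 112 + 98
  112 = 1 · 98 + 14
  98 = 7 · 14 + 0
gcd(742, 210) = 14.
Track Bezout coefficients alongside the remainders: start with r₀ = 742 = a·1 + b·0 (s = 1, t = 0) and r₁ = 210 = a·0 + b·1 (s = 0, t = 1); each new remainder r_{k+1} = r_{k-1} − q_k·r_k inherits s_{k+1} = s_{k-1} − q_k·s_k, t_{k+1} = t_{k-1} − q_k·t_k, so r_k = a·s_k + b·t_k at every step:
  q = 3: r = 112, s = 1 − 3·0 = 1, t = 0 − 3·1 = -3  (check: 742·1 + 210·(-3) = 112)
  q = 1: r = 98, s = 0 − 1·1 = -1, t = 1 − 1·(-3) = 4  (check: 742·(-1) + 210·4 = 98)
  q = 1: r = 14, s = 1 − 1·(-1) = 2, t = -3 − 1·4 = -7  (check: 742·2 + 210·(-7) = 14)
The row with r = 14 (the gcd) gives the Bezout coefficients s = 2, t = -7.
Result: 742 · (2) + 210 · (-7) = 14.

gcd(742, 210) = 14; s = 2, t = -7 (check: 742·2 + 210·(-7) = 14).


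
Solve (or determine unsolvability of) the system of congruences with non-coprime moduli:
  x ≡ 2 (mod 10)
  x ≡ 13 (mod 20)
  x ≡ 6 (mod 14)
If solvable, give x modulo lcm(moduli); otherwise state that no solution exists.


Moduli 10, 20, 14 are not pairwise coprime, so CRT works modulo lcm(m_i) when all pairwise compatibility conditions hold.
Pairwise compatibility: gcd(m_i, m_j) must divide a_i - a_j for every pair.
Merge one congruence at a time:
  Start: x ≡ 2 (mod 10).
  Combine with x ≡ 13 (mod 20): gcd(10, 20) = 10, and 13 - 2 = 11 is NOT divisible by 10.
    ⇒ system is inconsistent (no integer solution).

No solution (the system is inconsistent).


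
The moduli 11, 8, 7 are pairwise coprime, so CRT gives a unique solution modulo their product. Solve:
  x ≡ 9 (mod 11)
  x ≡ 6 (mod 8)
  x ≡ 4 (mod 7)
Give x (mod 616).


Moduli 11, 8, 7 are pairwise coprime; by CRT there is a unique solution modulo M = 11 · 8 · 7 = 616.
Solve pairwise, accumulating the modulus:
  Start with x ≡ 9 (mod 11).
  Combine with x ≡ 6 (mod 8): since gcd(11, 8) = 1, we get a unique residue mod 88.
    Write x = 9 + 11·t and substitute into x ≡ 6 (mod 8): 11·t ≡ 6 − 9 = -3 (mod 8).
    Reduce coefficients mod 8: 3·t ≡ 5 (mod 8).
    The inverse of 3 mod 8 is 3 (since 3·3 = 9 = 1·8 + 1), so t ≡ 3·5 = 15 ≡ 7 (mod 8).
    Then x = 9 + 11·7 = 86, valid modulo lcm(11, 8) = 88: x ≡ 86 (mod 88).
  Combine with x ≡ 4 (mod 7): since gcd(88, 7) = 1, we get a unique residue mod 616.
    Write x = 86 + 88·t and substitute into x ≡ 4 (mod 7): 88·t ≡ 4 − 86 = -82 (mod 7).
    Reduce coefficients mod 7: 4·t ≡ 2 (mod 7).
    The inverse of 4 mod 7 is 2 (since 4·2 = 8 = 1·7 + 1), so t ≡ 2·2 = 4 ≡ 4 (mod 7).
    Then x = 86 + 88·4 = 438, valid modulo lcm(88, 7) = 616: x ≡ 438 (mod 616).
Verify: 438 mod 11 = 9 ✓, 438 mod 8 = 6 ✓, 438 mod 7 = 4 ✓.

x ≡ 438 (mod 616).


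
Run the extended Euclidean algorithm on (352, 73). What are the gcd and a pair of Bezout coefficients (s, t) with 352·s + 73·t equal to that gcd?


Euclidean algorithm on (352, 73) — divide until remainder is 0:
  352 = 4 · 73 + 60
  73 = 1 · 60 + 13
  60 = 4 · 13 + 8
  13 = 1 · 8 + 5
  8 = 1 · 5 + 3
  5 = 1 · 3 + 2
  3 = 1 · 2 + 1
  2 = 2 · 1 + 0
gcd(352, 73) = 1.
Track Bezout coefficients alongside the remainders: start with r₀ = 352 = a·1 + b·0 (s = 1, t = 0) and r₁ = 73 = a·0 + b·1 (s = 0, t = 1); each new remainder r_{k+1} = r_{k-1} − q_k·r_k inherits s_{k+1} = s_{k-1} − q_k·s_k, t_{k+1} = t_{k-1} − q_k·t_k, so r_k = a·s_k + b·t_k at every step:
  q = 4: r = 60, s = 1 − 4·0 = 1, t = 0 − 4·1 = -4  (check: 352·1 + 73·(-4) = 60)
  q = 1: r = 13, s = 0 − 1·1 = -1, t = 1 − 1·(-4) = 5  (check: 352·(-1) + 73·5 = 13)
  q = 4: r = 8, s = 1 − 4·(-1) = 5, t = -4 − 4·5 = -24  (check: 352·5 + 73·(-24) = 8)
  q = 1: r = 5, s = -1 − 1·5 = -6, t = 5 − 1·(-24) = 29  (check: 352·(-6) + 73·29 = 5)
  q = 1: r = 3, s = 5 − 1·(-6) = 11, t = -24 − 1·29 = -53  (check: 352·11 + 73·(-53) = 3)
  q = 1: r = 2, s = -6 − 1·11 = -17, t = 29 − 1·(-53) = 82  (check: 352·(-17) + 73·82 = 2)
  q = 1: r = 1, s = 11 − 1·(-17) = 28, t = -53 − 1·82 = -135  (check: 352·28 + 73·(-135) = 1)
The row with r = 1 (the gcd) gives the Bezout coefficients s = 28, t = -135.
Result: 352 · (28) + 73 · (-135) = 1.

gcd(352, 73) = 1; s = 28, t = -135 (check: 352·28 + 73·(-135) = 1).


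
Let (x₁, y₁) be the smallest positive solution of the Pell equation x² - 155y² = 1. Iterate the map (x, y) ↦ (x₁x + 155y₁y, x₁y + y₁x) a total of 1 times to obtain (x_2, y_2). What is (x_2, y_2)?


Step 1: Find the fundamental solution (x₁, y₁) of x² - 155y² = 1.
  Expand √155 as a continued fraction. a₀ = ⌊√155⌋ = 12; iterate m_{k+1} = d_k·a_k − m_k, d_{k+1} = (155 − m_{k+1}²)/d_k, a_{k+1} = ⌊(a₀ + m_{k+1})/d_{k+1}⌋ (starting m₀ = 0, d₀ = 1), with convergents p_k = a_k·p_{k-1} + p_{k-2}, q_k = a_k·q_{k-1} + q_{k-2} (p₋₁ = 1, q₋₁ = 0):
  k = 0: a₀ = 12; p₀/q₀ = 12/1; p₀² − 155·q₀² = 144 − 155 = -11.
  k = 1: m = 12, d = 11, a = ⌊(12 + 12)/11⌋ = 2; p/q = (2·12 + 1)/(2·1 + 0) = 25/2; p² − 155·q² = 625 − 620 = 5.
  k = 2: m = 10, d = 5, a = ⌊(12 + 10)/5⌋ = 4; p/q = (4·25 + 12)/(4·2 + 1) = 112/9; p² − 155·q² = 12544 − 12555 = -11.
  k = 3: m = 10, d = 11, a = ⌊(12 + 10)/11⌋ = 2; p/q = (2·112 + 25)/(2·9 + 2) = 249/20; p² − 155·q² = 62001 − 62000 = 1.
  The first convergent with p² − 155·q² = 1 gives the fundamental solution (x₁, y₁) = (249, 20).
Step 2: Apply the recurrence (x_{n+1}, y_{n+1}) = (x₁x_n + 155y₁y_n, x₁y_n + y₁x_n) repeatedly.
  From (x_1, y_1) = (249, 20): x_2 = 249·249 + 155·20·20 = 124001; y_2 = 249·20 + 20·249 = 9960.
Step 3: Verify x_2² - 155·y_2² = 15376248001 - 15376248000 = 1 (should be 1). ✓

(x_1, y_1) = (249, 20); (x_2, y_2) = (124001, 9960).


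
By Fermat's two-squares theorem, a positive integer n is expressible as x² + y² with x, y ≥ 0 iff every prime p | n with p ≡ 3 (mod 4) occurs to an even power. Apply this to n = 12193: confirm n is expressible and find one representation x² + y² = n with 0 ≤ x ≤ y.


Step 1: Factor n = 12193 = 89 · 137.
Step 2: Check the mod-4 condition on each prime factor: 89 ≡ 1 (mod 4), exponent 1; 137 ≡ 1 (mod 4), exponent 1.
All primes ≡ 3 (mod 4) appear to even exponent (or don't appear), so by the two-squares theorem n IS expressible as a sum of two squares.
Step 3: Build a representation. Here n = 89 · 137 is a product of primes ≡ 1 (mod 4). Each prime p ≡ 1 (mod 4) is itself a sum of two squares; find a² by testing p − a² for a perfect square:
  89: 89 − 1² = 88, 89 − 2² = 85, 89 − 3² = 80, 89 − 4² = 73, 89 − 5² = 64 = 8² ⇒ 89 = 5² + 8².
  137: 137 − 1² = 136, 137 − 2² = 133, 137 − 3² = 128, 137 − 4² = 121 = 11² ⇒ 137 = 4² + 11².
  Combine using the Brahmagupta–Fibonacci identity (a² + b²)(c² + d²) = (ac − bd)² + (ad + bc)² = (ac + bd)² + (ad − bc)²:
  89 · 137 = 12193: from (5² + 8²)(4² + 11²), take (5·4 − 8·11, 5·11 + 8·4) = (20 − 88, 55 + 32) = (-68, 87); dropping signs (only squares matter) gives (68, 87); check 68² + 87² = 4624 + 7569 = 12193 ✓.
Step 4: Order so x ≤ y and verify: 68² + 87² = 4624 + 7569 = 12193 = n. ✓

n = 12193 = 68² + 87² (one valid representation with x ≤ y).


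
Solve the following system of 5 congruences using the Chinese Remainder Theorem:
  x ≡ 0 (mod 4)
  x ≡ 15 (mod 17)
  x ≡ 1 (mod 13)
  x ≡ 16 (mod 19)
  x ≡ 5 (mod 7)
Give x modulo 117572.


Product of moduli M = 4 · 17 · 13 · 19 · 7 = 117572.
Merge one congruence at a time:
  Start: x ≡ 0 (mod 4).
  Combine with x ≡ 15 (mod 17); new modulus lcm = 68.
    Write x = 0 + 4·t and substitute into x ≡ 15 (mod 17): 4·t ≡ 15 − 0 = 15 (mod 17).
    The inverse of 4 mod 17 is 13 (since 4·13 = 52 = 3·17 + 1), so t ≡ 13·15 = 195 ≡ 8 (mod 17).
    Then x = 0 + 4·8 = 32, valid modulo lcm(4, 17) = 68: x ≡ 32 (mod 68).
  Combine with x ≡ 1 (mod 13); new modulus lcm = 884.
    Write x = 32 + 68·t and substitute into x ≡ 1 (mod 13): 68·t ≡ 1 − 32 = -31 (mod 13).
    Reduce coefficients mod 13: 3·t ≡ 8 (mod 13).
    The inverse of 3 mod 13 is 9 (since 3·9 = 27 = 2·13 + 1), so t ≡ 9·8 = 72 ≡ 7 (mod 13).
    Then x = 32 + 68·7 = 508, valid modulo lcm(68, 13) = 884: x ≡ 508 (mod 884).
  Combine with x ≡ 16 (mod 19); new modulus lcm = 16796.
    Write x = 508 + 884·t and substitute into x ≡ 16 (mod 19): 884·t ≡ 16 − 508 = -492 (mod 19).
    Reduce coefficients mod 19: 10·t ≡ 2 (mod 19).
    The inverse of 10 mod 19 is 2 (since 10·2 = 20 = 1·19 + 1), so t ≡ 2·2 = 4 ≡ 4 (mod 19).
    Then x = 508 + 884·4 = 4044, valid modulo lcm(884, 19) = 16796: x ≡ 4044 (mod 16796).
  Combine with x ≡ 5 (mod 7); new modulus lcm = 117572.
    Write x = 4044 + 16796·t and substitute into x ≡ 5 (mod 7): 16796·t ≡ 5 − 4044 = -4039 (mod 7).
    Reduce coefficients mod 7: 3·t ≡ 0 (mod 7).
    The inverse of 3 mod 7 is 5 (since 3·5 = 15 = 2·7 + 1), so t ≡ 5·0 = 0 ≡ 0 (mod 7).
    Then x = 4044 + 16796·0 = 4044, valid modulo lcm(16796, 7) = 117572: x ≡ 4044 (mod 117572).
Verify against each original: 4044 mod 4 = 0, 4044 mod 17 = 15, 4044 mod 13 = 1, 4044 mod 19 = 16, 4044 mod 7 = 5.

x ≡ 4044 (mod 117572).


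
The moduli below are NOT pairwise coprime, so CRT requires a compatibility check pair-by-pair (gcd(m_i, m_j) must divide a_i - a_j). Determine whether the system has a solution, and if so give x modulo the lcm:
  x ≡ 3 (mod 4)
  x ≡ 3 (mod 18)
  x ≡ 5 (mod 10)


Moduli 4, 18, 10 are not pairwise coprime, so CRT works modulo lcm(m_i) when all pairwise compatibility conditions hold.
Pairwise compatibility: gcd(m_i, m_j) must divide a_i - a_j for every pair.
Merge one congruence at a time:
  Start: x ≡ 3 (mod 4).
  Combine with x ≡ 3 (mod 18): gcd(4, 18) = 2; 3 - 3 = 0, which IS divisible by 2, so compatible.
    Write x = 3 + 4·t and substitute into x ≡ 3 (mod 18): 4·t ≡ 3 − 3 = 0 (mod 18).
    Divide the congruence (and modulus) by g = 2: 2·t ≡ 0 (mod 9).
    The inverse of 2 mod 9 is 5 (since 2·5 = 10 = 1·9 + 1), so t ≡ 5·0 = 0 ≡ 0 (mod 9).
    Then x = 3 + 4·0 = 3, valid modulo lcm(4, 18) = 36: x ≡ 3 (mod 36).
  Combine with x ≡ 5 (mod 10): gcd(36, 10) = 2; 5 - 3 = 2, which IS divisible by 2, so compatible.
    Write x = 3 + 36·t and substitute into x ≡ 5 (mod 10): 36·t ≡ 5 − 3 = 2 (mod 10).
    Divide the congruence (and modulus) by g = 2: 18·t ≡ 1 (mod 5).
    Reduce coefficients mod 5: 3·t ≡ 1 (mod 5).
    The inverse of 3 mod 5 is 2 (since 3·2 = 6 = 1·5 + 1), so t ≡ 2·1 = 2 ≡ 2 (mod 5).
    Then x = 3 + 36·2 = 75, valid modulo lcm(36, 10) = 180: x ≡ 75 (mod 180).
Verify: 75 mod 4 = 3, 75 mod 18 = 3, 75 mod 10 = 5.

x ≡ 75 (mod 180).


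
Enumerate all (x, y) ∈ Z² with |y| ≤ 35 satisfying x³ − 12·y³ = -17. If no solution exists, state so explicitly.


The equation is x³ - 12y³ = -17. For fixed y, x³ = 12·y³ − 17, so a solution requires the RHS to be a perfect cube.
Strategy: iterate y from -35 to 35, compute RHS = 12·y³ − 17, and check whether it is a (positive or negative) perfect cube.
Check small values of y:
  y = 0: RHS = -17 is not a perfect cube.
  y = 1: RHS = -5 is not a perfect cube.
  y = -1: RHS = -29 is not a perfect cube.
  y = 2: RHS = 79 is not a perfect cube.
  y = -2: RHS = -113 is not a perfect cube.
  y = 3: RHS = 307 is not a perfect cube.
  y = -3: RHS = -341 is not a perfect cube.
Continuing the search up to |y| = 35 finds no solutions either.
No (x, y) in the scanned range satisfies the equation.

No integer solutions with |y| ≤ 35.


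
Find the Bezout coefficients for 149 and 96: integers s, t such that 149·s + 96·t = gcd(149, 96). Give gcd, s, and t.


Euclidean algorithm on (149, 96) — divide until remainder is 0:
  149 = 1 · 96 + 53
  96 = 1 · 53 + 43
  53 = 1 · 43 + 10
  43 = 4 · 10 + 3
  10 = 3 · 3 + 1
  3 = 3 · 1 + 0
gcd(149, 96) = 1.
Track Bezout coefficients alongside the remainders: start with r₀ = 149 = a·1 + b·0 (s = 1, t = 0) and r₁ = 96 = a·0 + b·1 (s = 0, t = 1); each new remainder r_{k+1} = r_{k-1} − q_k·r_k inherits s_{k+1} = s_{k-1} − q_k·s_k, t_{k+1} = t_{k-1} − q_k·t_k, so r_k = a·s_k + b·t_k at every step:
  q = 1: r = 53, s = 1 − 1·0 = 1, t = 0 − 1·1 = -1  (check: 149·1 + 96·(-1) = 53)
  q = 1: r = 43, s = 0 − 1·1 = -1, t = 1 − 1·(-1) = 2  (check: 149·(-1) + 96·2 = 43)
  q = 1: r = 10, s = 1 − 1·(-1) = 2, t = -1 − 1·2 = -3  (check: 149·2 + 96·(-3) = 10)
  q = 4: r = 3, s = -1 − 4·2 = -9, t = 2 − 4·(-3) = 14  (check: 149·(-9) + 96·14 = 3)
  q = 3: r = 1, s = 2 − 3·(-9) = 29, t = -3 − 3·14 = -45  (check: 149·29 + 96·(-45) = 1)
The row with r = 1 (the gcd) gives the Bezout coefficients s = 29, t = -45.
Result: 149 · (29) + 96 · (-45) = 1.

gcd(149, 96) = 1; s = 29, t = -45 (check: 149·29 + 96·(-45) = 1).


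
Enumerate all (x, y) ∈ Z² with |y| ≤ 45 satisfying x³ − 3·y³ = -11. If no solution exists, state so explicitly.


The equation is x³ - 3y³ = -11. For fixed y, x³ = 3·y³ − 11, so a solution requires the RHS to be a perfect cube.
Strategy: iterate y from -45 to 45, compute RHS = 3·y³ − 11, and check whether it is a (positive or negative) perfect cube.
Check small values of y:
  y = 0: RHS = -11 is not a perfect cube.
  y = 1: RHS = -8 = (-2)³ ⇒ x = -2 works.
  y = -1: RHS = -14 is not a perfect cube.
  y = 2: RHS = 13 is not a perfect cube.
  y = -2: RHS = -35 is not a perfect cube.
  y = 3: RHS = 70 is not a perfect cube.
  y = -3: RHS = -92 is not a perfect cube.
Continuing the search up to |y| = 45 finds no further solutions beyond those listed.
Collected solutions: (-2, 1).

Solutions (with |y| ≤ 45): (-2, 1).


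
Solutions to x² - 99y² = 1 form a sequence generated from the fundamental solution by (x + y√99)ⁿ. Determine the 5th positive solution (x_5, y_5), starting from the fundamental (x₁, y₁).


Step 1: Find the fundamental solution (x₁, y₁) of x² - 99y² = 1.
  Expand √99 as a continued fraction. a₀ = ⌊√99⌋ = 9; iterate m_{k+1} = d_k·a_k − m_k, d_{k+1} = (99 − m_{k+1}²)/d_k, a_{k+1} = ⌊(a₀ + m_{k+1})/d_{k+1}⌋ (starting m₀ = 0, d₀ = 1), with convergents p_k = a_k·p_{k-1} + p_{k-2}, q_k = a_k·q_{k-1} + q_{k-2} (p₋₁ = 1, q₋₁ = 0):
  k = 0: a₀ = 9; p₀/q₀ = 9/1; p₀² − 99·q₀² = 81 − 99 = -18.
  k = 1: m = 9, d = 18, a = ⌊(9 + 9)/18⌋ = 1; p/q = (1·9 + 1)/(1·1 + 0) = 10/1; p² − 99·q² = 100 − 99 = 1.
  The first convergent with p² − 99·q² = 1 gives the fundamental solution (x₁, y₁) = (10, 1).
Step 2: Apply the recurrence (x_{n+1}, y_{n+1}) = (x₁x_n + 99y₁y_n, x₁y_n + y₁x_n) repeatedly.
  From (x_1, y_1) = (10, 1): x_2 = 10·10 + 99·1·1 = 199; y_2 = 10·1 + 1·10 = 20.
  From (x_2, y_2) = (199, 20): x_3 = 10·199 + 99·1·20 = 3970; y_3 = 10·20 + 1·199 = 399.
  From (x_3, y_3) = (3970, 399): x_4 = 10·3970 + 99·1·399 = 79201; y_4 = 10·399 + 1·3970 = 7960.
  From (x_4, y_4) = (79201, 7960): x_5 = 10·79201 + 99·1·7960 = 1580050; y_5 = 10·7960 + 1·79201 = 158801.
Step 3: Verify x_5² - 99·y_5² = 2496558002500 - 2496558002499 = 1 (should be 1). ✓

(x_1, y_1) = (10, 1); (x_5, y_5) = (1580050, 158801).


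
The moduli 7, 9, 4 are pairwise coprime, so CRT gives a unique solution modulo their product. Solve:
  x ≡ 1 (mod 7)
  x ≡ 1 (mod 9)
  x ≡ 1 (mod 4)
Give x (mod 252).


Moduli 7, 9, 4 are pairwise coprime; by CRT there is a unique solution modulo M = 7 · 9 · 4 = 252.
Solve pairwise, accumulating the modulus:
  Start with x ≡ 1 (mod 7).
  Combine with x ≡ 1 (mod 9): since gcd(7, 9) = 1, we get a unique residue mod 63.
    Write x = 1 + 7·t and substitute into x ≡ 1 (mod 9): 7·t ≡ 1 − 1 = 0 (mod 9).
    The inverse of 7 mod 9 is 4 (since 7·4 = 28 = 3·9 + 1), so t ≡ 4·0 = 0 ≡ 0 (mod 9).
    Then x = 1 + 7·0 = 1, valid modulo lcm(7, 9) = 63: x ≡ 1 (mod 63).
  Combine with x ≡ 1 (mod 4): since gcd(63, 4) = 1, we get a unique residue mod 252.
    Write x = 1 + 63·t and substitute into x ≡ 1 (mod 4): 63·t ≡ 1 − 1 = 0 (mod 4).
    Reduce coefficients mod 4: 3·t ≡ 0 (mod 4).
    The inverse of 3 mod 4 is 3 (since 3·3 = 9 = 2·4 + 1), so t ≡ 3·0 = 0 ≡ 0 (mod 4).
    Then x = 1 + 63·0 = 1, valid modulo lcm(63, 4) = 252: x ≡ 1 (mod 252).
Verify: 1 mod 7 = 1 ✓, 1 mod 9 = 1 ✓, 1 mod 4 = 1 ✓.

x ≡ 1 (mod 252).


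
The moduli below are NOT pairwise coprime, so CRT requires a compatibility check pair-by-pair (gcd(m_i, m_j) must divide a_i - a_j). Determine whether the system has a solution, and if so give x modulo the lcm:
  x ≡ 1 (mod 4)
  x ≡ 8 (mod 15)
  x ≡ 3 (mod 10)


Moduli 4, 15, 10 are not pairwise coprime, so CRT works modulo lcm(m_i) when all pairwise compatibility conditions hold.
Pairwise compatibility: gcd(m_i, m_j) must divide a_i - a_j for every pair.
Merge one congruence at a time:
  Start: x ≡ 1 (mod 4).
  Combine with x ≡ 8 (mod 15): gcd(4, 15) = 1; 8 - 1 = 7, which IS divisible by 1, so compatible.
    Write x = 1 + 4·t and substitute into x ≡ 8 (mod 15): 4·t ≡ 8 − 1 = 7 (mod 15).
    The inverse of 4 mod 15 is 4 (since 4·4 = 16 = 1·15 + 1), so t ≡ 4·7 = 28 ≡ 13 (mod 15).
    Then x = 1 + 4·13 = 53, valid modulo lcm(4, 15) = 60: x ≡ 53 (mod 60).
  Combine with x ≡ 3 (mod 10): gcd(60, 10) = 10; 3 - 53 = -50, which IS divisible by 10, so compatible.
    Write x = 53 + 60·t and substitute into x ≡ 3 (mod 10): 60·t ≡ 3 − 53 = -50 (mod 10).
    Divide the congruence (and modulus) by g = 10: 6·t ≡ -5 (mod 1).
    Modulo 1 every t works; take t = 0.
    Then x = 53 + 60·0 = 53, valid modulo lcm(60, 10) = 60: x ≡ 53 (mod 60).
Verify: 53 mod 4 = 1, 53 mod 15 = 8, 53 mod 10 = 3.

x ≡ 53 (mod 60).


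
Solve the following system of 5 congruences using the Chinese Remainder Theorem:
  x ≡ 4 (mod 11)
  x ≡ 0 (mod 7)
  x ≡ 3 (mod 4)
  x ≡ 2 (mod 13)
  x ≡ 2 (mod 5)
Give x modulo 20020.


Product of moduli M = 11 · 7 · 4 · 13 · 5 = 20020.
Merge one congruence at a time:
  Start: x ≡ 4 (mod 11).
  Combine with x ≡ 0 (mod 7); new modulus lcm = 77.
    Write x = 4 + 11·t and substitute into x ≡ 0 (mod 7): 11·t ≡ 0 − 4 = -4 (mod 7).
    Reduce coefficients mod 7: 4·t ≡ 3 (mod 7).
    The inverse of 4 mod 7 is 2 (since 4·2 = 8 = 1·7 + 1), so t ≡ 2·3 = 6 ≡ 6 (mod 7).
    Then x = 4 + 11·6 = 70, valid modulo lcm(11, 7) = 77: x ≡ 70 (mod 77).
  Combine with x ≡ 3 (mod 4); new modulus lcm = 308.
    Write x = 70 + 77·t and substitute into x ≡ 3 (mod 4): 77·t ≡ 3 − 70 = -67 (mod 4).
    Reduce coefficients mod 4: 1·t ≡ 1 (mod 4).
    So t ≡ 1 (mod 4).
    Then x = 70 + 77·1 = 147, valid modulo lcm(77, 4) = 308: x ≡ 147 (mod 308).
  Combine with x ≡ 2 (mod 13); new modulus lcm = 4004.
    Write x = 147 + 308·t and substitute into x ≡ 2 (mod 13): 308·t ≡ 2 − 147 = -145 (mod 13).
    Reduce coefficients mod 13: 9·t ≡ 11 (mod 13).
    The inverse of 9 mod 13 is 3 (since 9·3 = 27 = 2·13 + 1), so t ≡ 3·11 = 33 ≡ 7 (mod 13).
    Then x = 147 + 308·7 = 2303, valid modulo lcm(308, 13) = 4004: x ≡ 2303 (mod 4004).
  Combine with x ≡ 2 (mod 5); new modulus lcm = 20020.
    Write x = 2303 + 4004·t and substitute into x ≡ 2 (mod 5): 4004·t ≡ 2 − 2303 = -2301 (mod 5).
    Reduce coefficients mod 5: 4·t ≡ 4 (mod 5).
    The inverse of 4 mod 5 is 4 (since 4·4 = 16 = 3·5 + 1), so t ≡ 4·4 = 16 ≡ 1 (mod 5).
    Then x = 2303 + 4004·1 = 6307, valid modulo lcm(4004, 5) = 20020: x ≡ 6307 (mod 20020).
Verify against each original: 6307 mod 11 = 4, 6307 mod 7 = 0, 6307 mod 4 = 3, 6307 mod 13 = 2, 6307 mod 5 = 2.

x ≡ 6307 (mod 20020).


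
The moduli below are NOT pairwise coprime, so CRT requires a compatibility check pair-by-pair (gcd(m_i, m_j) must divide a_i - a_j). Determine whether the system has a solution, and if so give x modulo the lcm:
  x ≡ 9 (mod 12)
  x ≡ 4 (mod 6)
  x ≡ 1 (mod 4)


Moduli 12, 6, 4 are not pairwise coprime, so CRT works modulo lcm(m_i) when all pairwise compatibility conditions hold.
Pairwise compatibility: gcd(m_i, m_j) must divide a_i - a_j for every pair.
Merge one congruence at a time:
  Start: x ≡ 9 (mod 12).
  Combine with x ≡ 4 (mod 6): gcd(12, 6) = 6, and 4 - 9 = -5 is NOT divisible by 6.
    ⇒ system is inconsistent (no integer solution).

No solution (the system is inconsistent).


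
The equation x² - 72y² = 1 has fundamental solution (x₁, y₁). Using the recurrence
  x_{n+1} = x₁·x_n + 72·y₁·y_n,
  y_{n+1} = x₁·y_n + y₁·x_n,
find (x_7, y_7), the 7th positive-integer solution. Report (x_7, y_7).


Step 1: Find the fundamental solution (x₁, y₁) of x² - 72y² = 1.
  Expand √72 as a continued fraction. a₀ = ⌊√72⌋ = 8; iterate m_{k+1} = d_k·a_k − m_k, d_{k+1} = (72 − m_{k+1}²)/d_k, a_{k+1} = ⌊(a₀ + m_{k+1})/d_{k+1}⌋ (starting m₀ = 0, d₀ = 1), with convergents p_k = a_k·p_{k-1} + p_{k-2}, q_k = a_k·q_{k-1} + q_{k-2} (p₋₁ = 1, q₋₁ = 0):
  k = 0: a₀ = 8; p₀/q₀ = 8/1; p₀² − 72·q₀² = 64 − 72 = -8.
  k = 1: m = 8, d = 8, a = ⌊(8 + 8)/8⌋ = 2; p/q = (2·8 + 1)/(2·1 + 0) = 17/2; p² − 72·q² = 289 − 288 = 1.
  The first convergent with p² − 72·q² = 1 gives the fundamental solution (x₁, y₁) = (17, 2).
Step 2: Apply the recurrence (x_{n+1}, y_{n+1}) = (x₁x_n + 72y₁y_n, x₁y_n + y₁x_n) repeatedly.
  From (x_1, y_1) = (17, 2): x_2 = 17·17 + 72·2·2 = 577; y_2 = 17·2 + 2·17 = 68.
  From (x_2, y_2) = (577, 68): x_3 = 17·577 + 72·2·68 = 19601; y_3 = 17·68 + 2·577 = 2310.
  From (x_3, y_3) = (19601, 2310): x_4 = 17·19601 + 72·2·2310 = 665857; y_4 = 17·2310 + 2·19601 = 78472.
  From (x_4, y_4) = (665857, 78472): x_5 = 17·665857 + 72·2·78472 = 22619537; y_5 = 17·78472 + 2·665857 = 2665738.
  From (x_5, y_5) = (22619537, 2665738): x_6 = 17·22619537 + 72·2·2665738 = 768398401; y_6 = 17·2665738 + 2·22619537 = 90556620.
  From (x_6, y_6) = (768398401, 90556620): x_7 = 17·768398401 + 72·2·90556620 = 26102926097; y_7 = 17·90556620 + 2·768398401 = 3076259342.
Step 3: Verify x_7² - 72·y_7² = 681362750825443653409 - 681362750825443653408 = 1 (should be 1). ✓

(x_1, y_1) = (17, 2); (x_7, y_7) = (26102926097, 3076259342).


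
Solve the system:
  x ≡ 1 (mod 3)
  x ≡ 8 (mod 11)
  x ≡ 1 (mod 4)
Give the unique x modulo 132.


Moduli 3, 11, 4 are pairwise coprime; by CRT there is a unique solution modulo M = 3 · 11 · 4 = 132.
Solve pairwise, accumulating the modulus:
  Start with x ≡ 1 (mod 3).
  Combine with x ≡ 8 (mod 11): since gcd(3, 11) = 1, we get a unique residue mod 33.
    Write x = 1 + 3·t and substitute into x ≡ 8 (mod 11): 3·t ≡ 8 − 1 = 7 (mod 11).
    The inverse of 3 mod 11 is 4 (since 3·4 = 12 = 1·11 + 1), so t ≡ 4·7 = 28 ≡ 6 (mod 11).
    Then x = 1 + 3·6 = 19, valid modulo lcm(3, 11) = 33: x ≡ 19 (mod 33).
  Combine with x ≡ 1 (mod 4): since gcd(33, 4) = 1, we get a unique residue mod 132.
    Write x = 19 + 33·t and substitute into x ≡ 1 (mod 4): 33·t ≡ 1 − 19 = -18 (mod 4).
    Reduce coefficients mod 4: 1·t ≡ 2 (mod 4).
    So t ≡ 2 (mod 4).
    Then x = 19 + 33·2 = 85, valid modulo lcm(33, 4) = 132: x ≡ 85 (mod 132).
Verify: 85 mod 3 = 1 ✓, 85 mod 11 = 8 ✓, 85 mod 4 = 1 ✓.

x ≡ 85 (mod 132).


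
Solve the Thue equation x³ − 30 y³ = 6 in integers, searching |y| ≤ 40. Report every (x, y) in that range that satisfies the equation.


The equation is x³ - 30y³ = 6. For fixed y, x³ = 30·y³ + 6, so a solution requires the RHS to be a perfect cube.
Strategy: iterate y from -40 to 40, compute RHS = 30·y³ + 6, and check whether it is a (positive or negative) perfect cube.
Check small values of y:
  y = 0: RHS = 6 is not a perfect cube.
  y = 1: RHS = 36 is not a perfect cube.
  y = -1: RHS = -24 is not a perfect cube.
  y = 2: RHS = 246 is not a perfect cube.
  y = -2: RHS = -234 is not a perfect cube.
  y = 3: RHS = 816 is not a perfect cube.
  y = -3: RHS = -804 is not a perfect cube.
Continuing the search up to |y| = 40 finds no solutions either.
No (x, y) in the scanned range satisfies the equation.

No integer solutions with |y| ≤ 40.


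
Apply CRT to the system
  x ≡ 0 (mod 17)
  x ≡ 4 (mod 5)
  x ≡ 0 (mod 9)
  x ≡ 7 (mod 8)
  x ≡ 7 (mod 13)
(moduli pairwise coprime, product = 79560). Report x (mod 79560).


Product of moduli M = 17 · 5 · 9 · 8 · 13 = 79560.
Merge one congruence at a time:
  Start: x ≡ 0 (mod 17).
  Combine with x ≡ 4 (mod 5); new modulus lcm = 85.
    Write x = 0 + 17·t and substitute into x ≡ 4 (mod 5): 17·t ≡ 4 − 0 = 4 (mod 5).
    Reduce coefficients mod 5: 2·t ≡ 4 (mod 5).
    The inverse of 2 mod 5 is 3 (since 2·3 = 6 = 1·5 + 1), so t ≡ 3·4 = 12 ≡ 2 (mod 5).
    Then x = 0 + 17·2 = 34, valid modulo lcm(17, 5) = 85: x ≡ 34 (mod 85).
  Combine with x ≡ 0 (mod 9); new modulus lcm = 765.
    Write x = 34 + 85·t and substitute into x ≡ 0 (mod 9): 85·t ≡ 0 − 34 = -34 (mod 9).
    Reduce coefficients mod 9: 4·t ≡ 2 (mod 9).
    The inverse of 4 mod 9 is 7 (since 4·7 = 28 = 3·9 + 1), so t ≡ 7·2 = 14 ≡ 5 (mod 9).
    Then x = 34 + 85·5 = 459, valid modulo lcm(85, 9) = 765: x ≡ 459 (mod 765).
  Combine with x ≡ 7 (mod 8); new modulus lcm = 6120.
    Write x = 459 + 765·t and substitute into x ≡ 7 (mod 8): 765·t ≡ 7 − 459 = -452 (mod 8).
    Reduce coefficients mod 8: 5·t ≡ 4 (mod 8).
    The inverse of 5 mod 8 is 5 (since 5·5 = 25 = 3·8 + 1), so t ≡ 5·4 = 20 ≡ 4 (mod 8).
    Then x = 459 + 765·4 = 3519, valid modulo lcm(765, 8) = 6120: x ≡ 3519 (mod 6120).
  Combine with x ≡ 7 (mod 13); new modulus lcm = 79560.
    Write x = 3519 + 6120·t and substitute into x ≡ 7 (mod 13): 6120·t ≡ 7 − 3519 = -3512 (mod 13).
    Reduce coefficients mod 13: 10·t ≡ 11 (mod 13).
    The inverse of 10 mod 13 is 4 (since 10·4 = 40 = 3·13 + 1), so t ≡ 4·11 = 44 ≡ 5 (mod 13).
    Then x = 3519 + 6120·5 = 34119, valid modulo lcm(6120, 13) = 79560: x ≡ 34119 (mod 79560).
Verify against each original: 34119 mod 17 = 0, 34119 mod 5 = 4, 34119 mod 9 = 0, 34119 mod 8 = 7, 34119 mod 13 = 7.

x ≡ 34119 (mod 79560).


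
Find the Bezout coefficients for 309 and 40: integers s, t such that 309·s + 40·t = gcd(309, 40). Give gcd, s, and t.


Euclidean algorithm on (309, 40) — divide until remainder is 0:
  309 = 7 · 40 + 29
  40 = 1 · 29 + 11
  29 = 2 · 11 + 7
  11 = 1 · 7 + 4
  7 = 1 · 4 + 3
  4 = 1 · 3 + 1
  3 = 3 · 1 + 0
gcd(309, 40) = 1.
Track Bezout coefficients alongside the remainders: start with r₀ = 309 = a·1 + b·0 (s = 1, t = 0) and r₁ = 40 = a·0 + b·1 (s = 0, t = 1); each new remainder r_{k+1} = r_{k-1} − q_k·r_k inherits s_{k+1} = s_{k-1} − q_k·s_k, t_{k+1} = t_{k-1} − q_k·t_k, so r_k = a·s_k + b·t_k at every step:
  q = 7: r = 29, s = 1 − 7·0 = 1, t = 0 − 7·1 = -7  (check: 309·1 + 40·(-7) = 29)
  q = 1: r = 11, s = 0 − 1·1 = -1, t = 1 − 1·(-7) = 8  (check: 309·(-1) + 40·8 = 11)
  q = 2: r = 7, s = 1 − 2·(-1) = 3, t = -7 − 2·8 = -23  (check: 309·3 + 40·(-23) = 7)
  q = 1: r = 4, s = -1 − 1·3 = -4, t = 8 − 1·(-23) = 31  (check: 309·(-4) + 40·31 = 4)
  q = 1: r = 3, s = 3 − 1·(-4) = 7, t = -23 − 1·31 = -54  (check: 309·7 + 40·(-54) = 3)
  q = 1: r = 1, s = -4 − 1·7 = -11, t = 31 − 1·(-54) = 85  (check: 309·(-11) + 40·85 = 1)
The row with r = 1 (the gcd) gives the Bezout coefficients s = -11, t = 85.
Result: 309 · (-11) + 40 · (85) = 1.

gcd(309, 40) = 1; s = -11, t = 85 (check: 309·(-11) + 40·85 = 1).


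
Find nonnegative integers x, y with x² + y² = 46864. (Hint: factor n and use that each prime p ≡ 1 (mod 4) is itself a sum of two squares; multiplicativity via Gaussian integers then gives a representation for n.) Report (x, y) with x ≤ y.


Step 1: Factor n = 46864 = 2^4 · 29 · 101.
Step 2: Check the mod-4 condition on each prime factor: 2 = 2 (special); 29 ≡ 1 (mod 4), exponent 1; 101 ≡ 1 (mod 4), exponent 1.
All primes ≡ 3 (mod 4) appear to even exponent (or don't appear), so by the two-squares theorem n IS expressible as a sum of two squares.
Step 3: Build a representation. Group n = k² · m with k = 4 and m = 29 · 101 = 2929 (a product of primes ≡ 1 (mod 4)); a representation of m scales to one of n via (k·x)² + (k·y)² = k²(x² + y²). Each prime p ≡ 1 (mod 4) is itself a sum of two squares; find a² by testing p − a² for a perfect square:
  29: 29 − 1² = 28, 29 − 2² = 25 = 5² ⇒ 29 = 2² + 5².
  101: 101 − 1² = 100 = 10² ⇒ 101 = 1² + 10².
  Combine using the Brahmagupta–Fibonacci identity (a² + b²)(c² + d²) = (ac − bd)² + (ad + bc)² = (ac + bd)² + (ad − bc)²:
  29 · 101 = 2929: from (2² + 5²)(1² + 10²), take (2·1 − 5·10, 2·10 + 5·1) = (2 − 50, 20 + 5) = (-48, 25); dropping signs (only squares matter) gives (48, 25); check 48² + 25² = 2304 + 625 = 2929 ✓.
  Scale by k = 4: (4·48, 4·25) = (192, 100).
Step 4: Order so x ≤ y and verify: 100² + 192² = 10000 + 36864 = 46864 = n. ✓

n = 46864 = 100² + 192² (one valid representation with x ≤ y).


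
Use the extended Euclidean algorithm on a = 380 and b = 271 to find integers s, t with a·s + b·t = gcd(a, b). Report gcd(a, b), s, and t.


Euclidean algorithm on (380, 271) — divide until remainder is 0:
  380 = 1 · 271 + 109
  271 = 2 · 109 + 53
  109 = 2 · 53 + 3
  53 = 17 · 3 + 2
  3 = 1 · 2 + 1
  2 = 2 · 1 + 0
gcd(380, 271) = 1.
Track Bezout coefficients alongside the remainders: start with r₀ = 380 = a·1 + b·0 (s = 1, t = 0) and r₁ = 271 = a·0 + b·1 (s = 0, t = 1); each new remainder r_{k+1} = r_{k-1} − q_k·r_k inherits s_{k+1} = s_{k-1} − q_k·s_k, t_{k+1} = t_{k-1} − q_k·t_k, so r_k = a·s_k + b·t_k at every step:
  q = 1: r = 109, s = 1 − 1·0 = 1, t = 0 − 1·1 = -1  (check: 380·1 + 271·(-1) = 109)
  q = 2: r = 53, s = 0 − 2·1 = -2, t = 1 − 2·(-1) = 3  (check: 380·(-2) + 271·3 = 53)
  q = 2: r = 3, s = 1 − 2·(-2) = 5, t = -1 − 2·3 = -7  (check: 380·5 + 271·(-7) = 3)
  q = 17: r = 2, s = -2 − 17·5 = -87, t = 3 − 17·(-7) = 122  (check: 380·(-87) + 271·122 = 2)
  q = 1: r = 1, s = 5 − 1·(-87) = 92, t = -7 − 1·122 = -129  (check: 380·92 + 271·(-129) = 1)
The row with r = 1 (the gcd) gives the Bezout coefficients s = 92, t = -129.
Result: 380 · (92) + 271 · (-129) = 1.

gcd(380, 271) = 1; s = 92, t = -129 (check: 380·92 + 271·(-129) = 1).


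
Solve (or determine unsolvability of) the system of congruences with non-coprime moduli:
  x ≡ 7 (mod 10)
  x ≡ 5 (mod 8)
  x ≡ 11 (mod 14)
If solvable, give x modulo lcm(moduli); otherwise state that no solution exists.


Moduli 10, 8, 14 are not pairwise coprime, so CRT works modulo lcm(m_i) when all pairwise compatibility conditions hold.
Pairwise compatibility: gcd(m_i, m_j) must divide a_i - a_j for every pair.
Merge one congruence at a time:
  Start: x ≡ 7 (mod 10).
  Combine with x ≡ 5 (mod 8): gcd(10, 8) = 2; 5 - 7 = -2, which IS divisible by 2, so compatible.
    Write x = 7 + 10·t and substitute into x ≡ 5 (mod 8): 10·t ≡ 5 − 7 = -2 (mod 8).
    Divide the congruence (and modulus) by g = 2: 5·t ≡ -1 (mod 4).
    Reduce coefficients mod 4: 1·t ≡ 3 (mod 4).
    So t ≡ 3 (mod 4).
    Then x = 7 + 10·3 = 37, valid modulo lcm(10, 8) = 40: x ≡ 37 (mod 40).
  Combine with x ≡ 11 (mod 14): gcd(40, 14) = 2; 11 - 37 = -26, which IS divisible by 2, so compatible.
    Write x = 37 + 40·t and substitute into x ≡ 11 (mod 14): 40·t ≡ 11 − 37 = -26 (mod 14).
    Divide the congruence (and modulus) by g = 2: 20·t ≡ -13 (mod 7).
    Reduce coefficients mod 7: 6·t ≡ 1 (mod 7).
    The inverse of 6 mod 7 is 6 (since 6·6 = 36 = 5·7 + 1), so t ≡ 6·1 = 6 ≡ 6 (mod 7).
    Then x = 37 + 40·6 = 277, valid modulo lcm(40, 14) = 280: x ≡ 277 (mod 280).
Verify: 277 mod 10 = 7, 277 mod 8 = 5, 277 mod 14 = 11.

x ≡ 277 (mod 280).


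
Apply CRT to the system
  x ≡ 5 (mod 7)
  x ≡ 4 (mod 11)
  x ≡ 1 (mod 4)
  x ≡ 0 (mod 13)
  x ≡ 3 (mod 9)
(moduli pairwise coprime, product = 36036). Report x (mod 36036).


Product of moduli M = 7 · 11 · 4 · 13 · 9 = 36036.
Merge one congruence at a time:
  Start: x ≡ 5 (mod 7).
  Combine with x ≡ 4 (mod 11); new modulus lcm = 77.
    Write x = 5 + 7·t and substitute into x ≡ 4 (mod 11): 7·t ≡ 4 − 5 = -1 (mod 11).
    Reduce coefficients mod 11: 7·t ≡ 10 (mod 11).
    The inverse of 7 mod 11 is 8 (since 7·8 = 56 = 5·11 + 1), so t ≡ 8·10 = 80 ≡ 3 (mod 11).
    Then x = 5 + 7·3 = 26, valid modulo lcm(7, 11) = 77: x ≡ 26 (mod 77).
  Combine with x ≡ 1 (mod 4); new modulus lcm = 308.
    Write x = 26 + 77·t and substitute into x ≡ 1 (mod 4): 77·t ≡ 1 − 26 = -25 (mod 4).
    Reduce coefficients mod 4: 1·t ≡ 3 (mod 4).
    So t ≡ 3 (mod 4).
    Then x = 26 + 77·3 = 257, valid modulo lcm(77, 4) = 308: x ≡ 257 (mod 308).
  Combine with x ≡ 0 (mod 13); new modulus lcm = 4004.
    Write x = 257 + 308·t and substitute into x ≡ 0 (mod 13): 308·t ≡ 0 − 257 = -257 (mod 13).
    Reduce coefficients mod 13: 9·t ≡ 3 (mod 13).
    The inverse of 9 mod 13 is 3 (since 9·3 = 27 = 2·13 + 1), so t ≡ 3·3 = 9 ≡ 9 (mod 13).
    Then x = 257 + 308·9 = 3029, valid modulo lcm(308, 13) = 4004: x ≡ 3029 (mod 4004).
  Combine with x ≡ 3 (mod 9); new modulus lcm = 36036.
    Write x = 3029 + 4004·t and substitute into x ≡ 3 (mod 9): 4004·t ≡ 3 − 3029 = -3026 (mod 9).
    Reduce coefficients mod 9: 8·t ≡ 7 (mod 9).
    The inverse of 8 mod 9 is 8 (since 8·8 = 64 = 7·9 + 1), so t ≡ 8·7 = 56 ≡ 2 (mod 9).
    Then x = 3029 + 4004·2 = 11037, valid modulo lcm(4004, 9) = 36036: x ≡ 11037 (mod 36036).
Verify against each original: 11037 mod 7 = 5, 11037 mod 11 = 4, 11037 mod 4 = 1, 11037 mod 13 = 0, 11037 mod 9 = 3.

x ≡ 11037 (mod 36036).
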